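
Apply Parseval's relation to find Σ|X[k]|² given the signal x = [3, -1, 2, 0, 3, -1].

Parseval: Σ|x[n]|² = (1/N)Σ|X[k]|², so Σ|X[k]|² = N·Σ|x[n]|² = 6·24.0000

Σ|X[k]|² = N·Σ|x[n]|² = 6·24.0000 = 144.0000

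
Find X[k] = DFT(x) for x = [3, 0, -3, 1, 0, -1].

X[k] = Σ(n=0 to 5) x[n] · ω_6^(nk)
where ω_6 = e^(-2πi/6)

Computing each X[k]:
X[0] = 0
X[1] = 3.0000+1.7321i
X[2] = 6.0000-3.4641i
X[3] = 0
X[4] = 6.0000+3.4641i
X[5] = 3.0000-1.7321i

X = [0, 3.0000+1.7321i, 6.0000-3.4641i, 0, 6.0000+3.4641i, 3.0000-1.7321i]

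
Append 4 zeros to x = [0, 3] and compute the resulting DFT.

Original 2-point DFT: [3, -3]
Zero-padded 6-point DFT provides frequency interpolation.

DFT_6([x, 0, ...]) = [3, 1.5000-2.5981i, -1.5000-2.5981i, -3, -1.5000+2.5981i, 1.5000+2.5981i]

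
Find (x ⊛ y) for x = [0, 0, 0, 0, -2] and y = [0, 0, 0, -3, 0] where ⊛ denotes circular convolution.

(x ⊛ y)[n] = Σ(m=0 to 4) x[m] · y[(n-m) mod 5]

Computing each output sample:
(x ⊛ y)[0] = 0
(x ⊛ y)[1] = 0
(x ⊛ y)[2] = 6
(x ⊛ y)[3] = 0
(x ⊛ y)[4] = 0

x ⊛ y = [0, 0, 6, 0, 0]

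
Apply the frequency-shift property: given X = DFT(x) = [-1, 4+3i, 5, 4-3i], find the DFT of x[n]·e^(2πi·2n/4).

Modulation property: DFT(ω_4^(-2n)·x[n]) = X[(k-2) mod 4], so circularly shift X by 2 positions.

X[k-2] = [5, 4-3i, -1, 4+3i]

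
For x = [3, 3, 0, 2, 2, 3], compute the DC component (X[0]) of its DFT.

X[0] = Σ(n=0 to 5) x[n] · ω_6^0 = Σ x[n]
= (3) + (3) + (0) + (2) + (2) + (3)

X[0] = 13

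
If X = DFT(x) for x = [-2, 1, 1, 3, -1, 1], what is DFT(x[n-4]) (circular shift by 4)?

Time shift by 4: X_shifted[k] = ω_6^(4k) · X[k]
Shifted x = [1, 3, -1, 1, -2, 1]

DFT(x[n-4]) = [3, 3.5000-2.5981i, 1.5000-0.8660i, -7, 1.5000+0.8660i, 3.5000+2.5981i]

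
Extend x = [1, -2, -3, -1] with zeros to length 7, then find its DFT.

Original 4-point DFT: [-5, 4+1i, 1, 4-1i]
Zero-padded 7-point DFT provides frequency interpolation.

DFT_7([x, 0, ...]) = [-5, 1.3216+4.9223i, 3.5245-0.1336i, 1.1540-0.5028i, 1.1540+0.5028i, 3.5245+0.1336i, 1.3216-4.9223i]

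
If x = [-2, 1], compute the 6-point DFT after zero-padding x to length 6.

Original 2-point DFT: [-1, -3]
Zero-padded 6-point DFT provides frequency interpolation.

DFT_6([x, 0, ...]) = [-1, -1.5000-0.8660i, -2.5000-0.8660i, -3, -2.5000+0.8660i, -1.5000+0.8660i]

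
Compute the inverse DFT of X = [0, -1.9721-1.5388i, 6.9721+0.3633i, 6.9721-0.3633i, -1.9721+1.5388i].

x[n] = (1/5) Σ(k=0 to 4) X[k] · e^(2πikn/5)

Computing each x[n]:
x[0] = 2
x[1] = -2
x[2] = 2
x[3] = 1
x[4] = -3

x = [2, -2, 2, 1, -3]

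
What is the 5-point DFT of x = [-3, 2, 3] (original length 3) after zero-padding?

Original 3-point DFT: [2, -5.5000+0.8660i, -5.5000-0.8660i]
Zero-padded 5-point DFT provides frequency interpolation.

DFT_5([x, 0, ...]) = [2, -4.8090-3.6655i, -3.6910+1.6776i, -3.6910-1.6776i, -4.8090+3.6655i]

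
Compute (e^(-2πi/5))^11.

Since ω_5^5 = 1, powers reduce modulo 5.
11 mod 5 = 1
So ω_5^11 = ω_5^1 = e^(-2πi·1/5)

ω_5^11 = ω_5^1 = 0.3090-0.9511i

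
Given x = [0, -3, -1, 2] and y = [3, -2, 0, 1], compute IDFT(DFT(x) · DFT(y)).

(x ⊛ y)[n] = Σ(m=0 to 3) x[m] · y[(n-m) mod 4]

Computing each output sample:
(x ⊛ y)[0] = -7
(x ⊛ y)[1] = -10
(x ⊛ y)[2] = 5
(x ⊛ y)[3] = 8

x ⊛ y = [-7, -10, 5, 8]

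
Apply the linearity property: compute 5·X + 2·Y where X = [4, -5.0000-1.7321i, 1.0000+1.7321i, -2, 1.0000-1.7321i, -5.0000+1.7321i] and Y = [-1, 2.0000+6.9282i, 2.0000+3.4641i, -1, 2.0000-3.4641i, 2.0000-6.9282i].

By linearity: DFT(5x + 2y) = 5·DFT(x) + 2·DFT(y)
= 5·[4, -5.0000-1.7321i, 1.0000+1.7321i, -2, 1.0000-1.7321i, -5.0000+1.7321i] + 2·[-1, 2.0000+6.9282i, 2.0000+3.4641i, -1, 2.0000-3.4641i, 2.0000-6.9282i]

Computing element-wise:
Z[0] = 5·(4) + 2·(-1) = 18
Z[1] = 5·(-5.0000-1.7321i) + 2·(2.0000+6.9282i) = -21.0000+5.1959i
Z[2] = 5·(1.0000+1.7321i) + 2·(2.0000+3.4641i) = 9.0000+15.5887i
Z[3] = 5·(-2) + 2·(-1) = -12
Z[4] = 5·(1.0000-1.7321i) + 2·(2.0000-3.4641i) = 9.0000-15.5887i
Z[5] = 5·(-5.0000+1.7321i) + 2·(2.0000-6.9282i) = -21.0000-5.1959i

DFT(5x + 2y) = 5·X + 2·Y = [18, -21.0000+5.1959i, 9.0000+15.5887i, -12, 9.0000-15.5887i, -21.0000-5.1959i]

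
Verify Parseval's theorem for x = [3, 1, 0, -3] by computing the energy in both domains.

Time domain:
Σ|x[n]|² = |3|² + |1|² + |0|² + |-3|² = 19.0000

Frequency domain:
(1/4)Σ|X[k]|² = (1/4)(|1|² + |3-4i|² + |5|² + |3+4i|²) = (1/4)·76.0000 = 19.0000

Both sides agree, confirming Parseval's theorem.

Σ|x[n]|² = (1/N)Σ|X[k]|² = 19.0000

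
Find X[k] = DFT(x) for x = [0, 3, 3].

X[k] = Σ(n=0 to 2) x[n] · ω_3^(nk)
where ω_3 = e^(-2πi/3)

Computing each X[k]:
X[0] = 6
X[1] = -3
X[2] = -3

X = [6, -3, -3]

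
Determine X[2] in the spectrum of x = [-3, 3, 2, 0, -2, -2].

X[2] = Σ(n=0 to 5) x[n] · ω_6^(2n) where ω_6 = e^(-2πi/6)
= (-3)·ω_6^0 + (3)·ω_6^2 + (2)·ω_6^4 + (0)·ω_6^6 + (-2)·ω_6^8 + (-2)·ω_6^10

X[2] = -3.5000-0.8660i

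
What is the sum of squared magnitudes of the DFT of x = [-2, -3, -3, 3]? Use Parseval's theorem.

Parseval: Σ|x[n]|² = (1/N)Σ|X[k]|², so Σ|X[k]|² = N·Σ|x[n]|² = 4·31.0000

Σ|X[k]|² = N·Σ|x[n]|² = 4·31.0000 = 124.0000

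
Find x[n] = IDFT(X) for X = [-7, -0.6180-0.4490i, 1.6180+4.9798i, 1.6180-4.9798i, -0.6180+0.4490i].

x[n] = (1/5) Σ(k=0 to 4) X[k] · e^(2πikn/5)

Computing each x[n]:
x[0] = -1
x[1] = -3
x[2] = 1
x[3] = -3
x[4] = -1

x = [-1, -3, 1, -3, -1]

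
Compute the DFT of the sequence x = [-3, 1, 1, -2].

X[k] = Σ(n=0 to 3) x[n] · ω_4^(nk)
where ω_4 = e^(-2πi/4)

Computing each X[k]:
X[0] = -3
X[1] = -4-3i
X[2] = -1
X[3] = -4+3i

X = [-3, -4-3i, -1, -4+3i]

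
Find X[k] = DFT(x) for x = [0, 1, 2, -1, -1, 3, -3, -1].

X[k] = Σ(n=0 to 7) x[n] · ω_8^(nk)
where ω_8 = e^(-2πi/8)

Computing each X[k]:
X[0] = 0
X[1] = -0.4142-3.5858i
X[2] = -6i
X[3] = 2.4142+6.4142i
X[4] = -4
X[5] = 2.4142-6.4142i
X[6] = 6i
X[7] = -0.4142+3.5858i

X = [0, -0.4142-3.5858i, -6i, 2.4142+6.4142i, -4, 2.4142-6.4142i, 6i, -0.4142+3.5858i]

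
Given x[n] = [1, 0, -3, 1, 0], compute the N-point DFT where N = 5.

X[k] = Σ(n=0 to 4) x[n] · ω_5^(nk)
where ω_5 = e^(-2πi/5)

Computing each X[k]:
X[0] = -1
X[1] = 2.6180+2.3511i
X[2] = 0.3820-3.8042i
X[3] = 0.3820+3.8042i
X[4] = 2.6180-2.3511i

X = [-1, 2.6180+2.3511i, 0.3820-3.8042i, 0.3820+3.8042i, 2.6180-2.3511i]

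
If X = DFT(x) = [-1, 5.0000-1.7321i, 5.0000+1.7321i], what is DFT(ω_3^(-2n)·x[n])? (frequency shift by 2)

Modulation property: DFT(ω_3^(-2n)·x[n]) = X[(k-2) mod 3], so circularly shift X by 2 positions.

X[k-2] = [5.0000-1.7321i, 5.0000+1.7321i, -1]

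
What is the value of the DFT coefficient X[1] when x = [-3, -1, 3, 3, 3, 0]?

X[1] = Σ(n=0 to 5) x[n] · ω_6^(1n) where ω_6 = e^(-2πi/6)
= (-3)·ω_6^0 + (-1)·ω_6^1 + (3)·ω_6^2 + (3)·ω_6^3 + (3)·ω_6^4 + (0)·ω_6^5

X[1] = -9.5000+0.8660i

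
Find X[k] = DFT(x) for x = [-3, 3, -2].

X[k] = Σ(n=0 to 2) x[n] · ω_3^(nk)
where ω_3 = e^(-2πi/3)

Computing each X[k]:
X[0] = -2
X[1] = -3.5000-4.3301i
X[2] = -3.5000+4.3301i

X = [-2, -3.5000-4.3301i, -3.5000+4.3301i]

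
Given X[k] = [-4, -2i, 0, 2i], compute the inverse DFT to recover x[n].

x[n] = (1/4) Σ(k=0 to 3) X[k] · e^(2πikn/4)

Computing each x[n]:
x[0] = -1
x[1] = 0
x[2] = -1
x[3] = -2

x = [-1, 0, -1, -2]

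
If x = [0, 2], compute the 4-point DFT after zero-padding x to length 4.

Original 2-point DFT: [2, -2]
Zero-padded 4-point DFT provides frequency interpolation.

DFT_4([x, 0, ...]) = [2, -2i, -2, 2i]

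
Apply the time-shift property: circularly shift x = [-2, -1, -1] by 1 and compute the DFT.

Time shift by 1: X_shifted[k] = ω_3^(1k) · X[k]
Shifted x = [-1, -2, -1]

DFT(x[n-1]) = [-4, 0.5000+0.8660i, 0.5000-0.8660i]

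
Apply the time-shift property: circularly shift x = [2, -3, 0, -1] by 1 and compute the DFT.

Time shift by 1: X_shifted[k] = ω_4^(1k) · X[k]
Shifted x = [-1, 2, -3, 0]

DFT(x[n-1]) = [-2, 2-2i, -6, 2+2i]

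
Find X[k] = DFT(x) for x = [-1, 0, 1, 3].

X[k] = Σ(n=0 to 3) x[n] · ω_4^(nk)
where ω_4 = e^(-2πi/4)

Computing each X[k]:
X[0] = 3
X[1] = -2+3i
X[2] = -3
X[3] = -2-3i

X = [3, -2+3i, -3, -2-3i]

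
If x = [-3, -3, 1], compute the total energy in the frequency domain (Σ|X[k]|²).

Parseval: Σ|x[n]|² = (1/N)Σ|X[k]|², so Σ|X[k]|² = N·Σ|x[n]|² = 3·19.0000

Σ|X[k]|² = N·Σ|x[n]|² = 3·19.0000 = 57.0000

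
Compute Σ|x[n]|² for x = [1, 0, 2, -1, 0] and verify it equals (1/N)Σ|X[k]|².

Time domain:
Σ|x[n]|² = |1|² + |0|² + |2|² + |-1|² + |0|² = 6.0000

Frequency domain:
(1/5)Σ|X[k]|² = (1/5)(|2|² + |0.1910-1.7634i|² + |1.3090+2.8532i|² + |1.3090-2.8532i|² + |0.1910+1.7634i|²) = (1/5)·30.0000 = 6.0000

Both sides agree, confirming Parseval's theorem.

Σ|x[n]|² = (1/N)Σ|X[k]|² = 6.0000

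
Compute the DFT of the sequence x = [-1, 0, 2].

X[k] = Σ(n=0 to 2) x[n] · ω_3^(nk)
where ω_3 = e^(-2πi/3)

Computing each X[k]:
X[0] = 1
X[1] = -2.0000+1.7321i
X[2] = -2.0000-1.7321i

X = [1, -2.0000+1.7321i, -2.0000-1.7321i]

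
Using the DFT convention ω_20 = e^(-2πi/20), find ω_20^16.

ω_20^16 = e^(-2πi·16/20)
= cos(-2π·16/20) + i·sin(-2π·16/20)
= cos(-32π/20) + i·sin(-32π/20)

ω_20^16 = cos(-32π/20) + i·sin(-32π/20) = 0.3090+0.9511i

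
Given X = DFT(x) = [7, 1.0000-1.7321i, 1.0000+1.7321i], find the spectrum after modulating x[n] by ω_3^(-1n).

Modulation property: DFT(ω_3^(-1n)·x[n]) = X[(k-1) mod 3], so circularly shift X by 1 positions.

X[k-1] = [1.0000+1.7321i, 7, 1.0000-1.7321i]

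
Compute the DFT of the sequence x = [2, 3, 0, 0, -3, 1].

X[k] = Σ(n=0 to 5) x[n] · ω_6^(nk)
where ω_6 = e^(-2πi/6)

Computing each X[k]:
X[0] = 3
X[1] = 5.5000-4.3301i
X[2] = 1.5000+0.8660i
X[3] = -5
X[4] = 1.5000-0.8660i
X[5] = 5.5000+4.3301i

X = [3, 5.5000-4.3301i, 1.5000+0.8660i, -5, 1.5000-0.8660i, 5.5000+4.3301i]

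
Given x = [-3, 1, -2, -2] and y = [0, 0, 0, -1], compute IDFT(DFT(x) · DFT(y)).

(x ⊛ y)[n] = Σ(m=0 to 3) x[m] · y[(n-m) mod 4]

Computing each output sample:
(x ⊛ y)[0] = -1
(x ⊛ y)[1] = 2
(x ⊛ y)[2] = 2
(x ⊛ y)[3] = 3

x ⊛ y = [-1, 2, 2, 3]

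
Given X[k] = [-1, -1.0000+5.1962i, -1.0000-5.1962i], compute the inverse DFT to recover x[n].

x[n] = (1/3) Σ(k=0 to 2) X[k] · e^(2πikn/3)

Computing each x[n]:
x[0] = -1
x[1] = -3
x[2] = 3

x = [-1, -3, 3]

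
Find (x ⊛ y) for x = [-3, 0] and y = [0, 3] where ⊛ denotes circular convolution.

(x ⊛ y)[n] = Σ(m=0 to 1) x[m] · y[(n-m) mod 2]

Computing each output sample:
(x ⊛ y)[0] = 0
(x ⊛ y)[1] = -9

x ⊛ y = [0, -9]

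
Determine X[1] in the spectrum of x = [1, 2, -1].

X[1] = Σ(n=0 to 2) x[n] · ω_3^(1n) where ω_3 = e^(-2πi/3)
= (1)·ω_3^0 + (2)·ω_3^1 + (-1)·ω_3^2

X[1] = 0.5000-2.5981i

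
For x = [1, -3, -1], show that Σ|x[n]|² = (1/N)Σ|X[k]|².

Time domain:
Σ|x[n]|² = |1|² + |-3|² + |-1|² = 11.0000

Frequency domain:
(1/3)Σ|X[k]|² = (1/3)(|-3|² + |3.0000+1.7321i|² + |3.0000-1.7321i|²) = (1/3)·33.0000 = 11.0000

Both sides agree, confirming Parseval's theorem.

Σ|x[n]|² = (1/N)Σ|X[k]|² = 11.0000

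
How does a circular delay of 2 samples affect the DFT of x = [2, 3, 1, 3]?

Time shift by 2: X_shifted[k] = ω_4^(2k) · X[k]
Shifted x = [1, 3, 2, 3]

DFT(x[n-2]) = [9, -1, -3, -1]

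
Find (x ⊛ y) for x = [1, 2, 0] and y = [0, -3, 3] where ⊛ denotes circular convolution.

(x ⊛ y)[n] = Σ(m=0 to 2) x[m] · y[(n-m) mod 3]

Computing each output sample:
(x ⊛ y)[0] = 6
(x ⊛ y)[1] = -3
(x ⊛ y)[2] = -3

x ⊛ y = [6, -3, -3]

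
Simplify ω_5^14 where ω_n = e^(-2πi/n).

Since ω_5^5 = 1, powers reduce modulo 5.
14 mod 5 = 4
So ω_5^14 = ω_5^4 = e^(-2πi·4/5)

ω_5^14 = ω_5^4 = 0.3090+0.9511i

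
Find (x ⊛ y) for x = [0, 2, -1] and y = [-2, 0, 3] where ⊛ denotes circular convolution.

(x ⊛ y)[n] = Σ(m=0 to 2) x[m] · y[(n-m) mod 3]

Computing each output sample:
(x ⊛ y)[0] = 6
(x ⊛ y)[1] = -7
(x ⊛ y)[2] = 2

x ⊛ y = [6, -7, 2]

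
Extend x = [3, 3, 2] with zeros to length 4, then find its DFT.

Original 3-point DFT: [8, 0.5000-0.8660i, 0.5000+0.8660i]
Zero-padded 4-point DFT provides frequency interpolation.

DFT_4([x, 0, ...]) = [8, 1-3i, 2, 1+3i]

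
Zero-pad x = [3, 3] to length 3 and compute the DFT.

Original 2-point DFT: [6, 0]
Zero-padded 3-point DFT provides frequency interpolation.

DFT_3([x, 0, ...]) = [6, 1.5000-2.5981i, 1.5000+2.5981i]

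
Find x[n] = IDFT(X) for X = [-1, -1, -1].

x[n] = (1/3) Σ(k=0 to 2) X[k] · e^(2πikn/3)

Computing each x[n]:
x[0] = -1
x[1] = 0
x[2] = 0

x = [-1, 0, 0]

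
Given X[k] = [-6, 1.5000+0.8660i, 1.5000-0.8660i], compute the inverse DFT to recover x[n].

x[n] = (1/3) Σ(k=0 to 2) X[k] · e^(2πikn/3)

Computing each x[n]:
x[0] = -1
x[1] = -3
x[2] = -2

x = [-1, -3, -2]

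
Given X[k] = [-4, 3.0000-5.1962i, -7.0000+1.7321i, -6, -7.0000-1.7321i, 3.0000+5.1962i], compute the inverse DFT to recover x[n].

x[n] = (1/6) Σ(k=0 to 5) X[k] · e^(2πikn/6)

Computing each x[n]:
x[0] = -3
x[1] = 3
x[2] = 1
x[3] = -3
x[4] = -3
x[5] = 1

x = [-3, 3, 1, -3, -3, 1]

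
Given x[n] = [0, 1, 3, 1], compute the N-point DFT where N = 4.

X[k] = Σ(n=0 to 3) x[n] · ω_4^(nk)
where ω_4 = e^(-2πi/4)

Computing each X[k]:
X[0] = 5
X[1] = -3
X[2] = 1
X[3] = -3

X = [5, -3, 1, -3]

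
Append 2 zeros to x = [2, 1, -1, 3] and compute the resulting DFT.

Original 4-point DFT: [5, 3+2i, -3, 3-2i]
Zero-padded 6-point DFT provides frequency interpolation.

DFT_6([x, 0, ...]) = [5, 0, 5.0000-1.7321i, -3, 5.0000+1.7321i, 0]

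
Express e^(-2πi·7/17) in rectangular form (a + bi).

ω_17^7 = e^(-2πi·7/17)
= cos(-2π·7/17) + i·sin(-2π·7/17)
= cos(-14π/17) + i·sin(-14π/17)

ω_17^7 = cos(-14π/17) + i·sin(-14π/17) = -0.8502-0.5264i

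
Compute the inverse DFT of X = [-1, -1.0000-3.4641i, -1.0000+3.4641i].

x[n] = (1/3) Σ(k=0 to 2) X[k] · e^(2πikn/3)

Computing each x[n]:
x[0] = -1
x[1] = 2
x[2] = -2

x = [-1, 2, -2]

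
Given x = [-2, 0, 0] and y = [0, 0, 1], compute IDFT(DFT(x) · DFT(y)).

(x ⊛ y)[n] = Σ(m=0 to 2) x[m] · y[(n-m) mod 3]

Computing each output sample:
(x ⊛ y)[0] = 0
(x ⊛ y)[1] = 0
(x ⊛ y)[2] = -2

x ⊛ y = [0, 0, -2]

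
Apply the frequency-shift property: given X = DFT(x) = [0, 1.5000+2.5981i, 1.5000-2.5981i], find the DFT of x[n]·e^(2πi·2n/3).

Modulation property: DFT(ω_3^(-2n)·x[n]) = X[(k-2) mod 3], so circularly shift X by 2 positions.

X[k-2] = [1.5000+2.5981i, 1.5000-2.5981i, 0]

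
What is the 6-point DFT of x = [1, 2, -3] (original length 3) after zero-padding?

Original 3-point DFT: [0, 1.5000-4.3301i, 1.5000+4.3301i]
Zero-padded 6-point DFT provides frequency interpolation.

DFT_6([x, 0, ...]) = [0, 3.5000+0.8660i, 1.5000-4.3301i, -4, 1.5000+4.3301i, 3.5000-0.8660i]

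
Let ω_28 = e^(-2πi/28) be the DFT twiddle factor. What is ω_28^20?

ω_28^20 = e^(-2πi·20/28)
= cos(-2π·20/28) + i·sin(-2π·20/28)
= cos(-40π/28) + i·sin(-40π/28)

ω_28^20 = cos(-40π/28) + i·sin(-40π/28) = -0.2225+0.9749i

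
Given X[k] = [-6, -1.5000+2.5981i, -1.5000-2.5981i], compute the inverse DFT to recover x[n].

x[n] = (1/3) Σ(k=0 to 2) X[k] · e^(2πikn/3)

Computing each x[n]:
x[0] = -3
x[1] = -3
x[2] = 0

x = [-3, -3, 0]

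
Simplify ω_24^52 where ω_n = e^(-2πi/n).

Since ω_24^24 = 1, powers reduce modulo 24.
52 mod 24 = 4
So ω_24^52 = ω_24^4 = e^(-2πi·4/24)

ω_24^52 = ω_24^4 = 0.5000-0.8660i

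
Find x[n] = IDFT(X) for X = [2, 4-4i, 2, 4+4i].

x[n] = (1/4) Σ(k=0 to 3) X[k] · e^(2πikn/4)

Computing each x[n]:
x[0] = 3
x[1] = 2
x[2] = -1
x[3] = -2

x = [3, 2, -1, -2]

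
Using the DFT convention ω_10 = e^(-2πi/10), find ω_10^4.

ω_10^4 = e^(-2πi·4/10)
= cos(-2π·4/10) + i·sin(-2π·4/10)
= cos(-8π/10) + i·sin(-8π/10)

ω_10^4 = cos(-8π/10) + i·sin(-8π/10) = -0.8090-0.5878i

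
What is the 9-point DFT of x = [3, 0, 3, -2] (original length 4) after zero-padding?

Original 4-point DFT: [4, -2i, 8, 2i]
Zero-padded 9-point DFT provides frequency interpolation.

DFT_9([x, 0, ...]) = [4, 4.5209-1.2224i, 1.1809-2.7581i, -0.5000+2.5981i, 6.2981+3.6604i, 6.2981-3.6604i, -0.5000-2.5981i, 1.1809+2.7581i, 4.5209+1.2224i]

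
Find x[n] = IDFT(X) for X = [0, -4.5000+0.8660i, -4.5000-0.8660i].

x[n] = (1/3) Σ(k=0 to 2) X[k] · e^(2πikn/3)

Computing each x[n]:
x[0] = -3
x[1] = 1
x[2] = 2

x = [-3, 1, 2]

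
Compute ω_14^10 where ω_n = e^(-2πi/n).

ω_14^10 = e^(-2πi·10/14)
= cos(-2π·10/14) + i·sin(-2π·10/14)
= cos(-20π/14) + i·sin(-20π/14)

ω_14^10 = cos(-20π/14) + i·sin(-20π/14) = -0.2225+0.9749i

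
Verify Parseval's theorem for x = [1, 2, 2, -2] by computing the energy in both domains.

Time domain:
Σ|x[n]|² = |1|² + |2|² + |2|² + |-2|² = 13.0000

Frequency domain:
(1/4)Σ|X[k]|² = (1/4)(|3|² + |-1-4i|² + |3|² + |-1+4i|²) = (1/4)·52.0000 = 13.0000

Both sides agree, confirming Parseval's theorem.

Σ|x[n]|² = (1/N)Σ|X[k]|² = 13.0000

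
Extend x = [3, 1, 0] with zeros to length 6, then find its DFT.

Original 3-point DFT: [4, 2.5000-0.8660i, 2.5000+0.8660i]
Zero-padded 6-point DFT provides frequency interpolation.

DFT_6([x, 0, ...]) = [4, 3.5000-0.8660i, 2.5000-0.8660i, 2, 2.5000+0.8660i, 3.5000+0.8660i]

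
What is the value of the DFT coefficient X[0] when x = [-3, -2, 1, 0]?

X[0] = Σ(n=0 to 3) x[n] · ω_4^0 = Σ x[n]
= (-3) + (-2) + (1) + (0)

X[0] = -4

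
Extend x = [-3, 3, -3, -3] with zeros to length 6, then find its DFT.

Original 4-point DFT: [-6, -6i, -6, 6i]
Zero-padded 6-point DFT provides frequency interpolation.

DFT_6([x, 0, ...]) = [-6, 3, -6.0000-5.1962i, -6, -6.0000+5.1962i, 3]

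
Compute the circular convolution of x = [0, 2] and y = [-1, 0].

(x ⊛ y)[n] = Σ(m=0 to 1) x[m] · y[(n-m) mod 2]

Computing each output sample:
(x ⊛ y)[0] = 0
(x ⊛ y)[1] = -2

x ⊛ y = [0, -2]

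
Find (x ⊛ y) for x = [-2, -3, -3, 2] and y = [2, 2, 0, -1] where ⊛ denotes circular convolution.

(x ⊛ y)[n] = Σ(m=0 to 3) x[m] · y[(n-m) mod 4]

Computing each output sample:
(x ⊛ y)[0] = 3
(x ⊛ y)[1] = -7
(x ⊛ y)[2] = -14
(x ⊛ y)[3] = 0

x ⊛ y = [3, -7, -14, 0]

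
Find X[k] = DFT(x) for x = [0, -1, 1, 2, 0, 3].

X[k] = Σ(n=0 to 5) x[n] · ω_6^(nk)
where ω_6 = e^(-2πi/6)

Computing each X[k]:
X[0] = 5
X[1] = -1.5000+2.5981i
X[2] = 0.5000+4.3301i
X[3] = -3
X[4] = 0.5000-4.3301i
X[5] = -1.5000-2.5981i

X = [5, -1.5000+2.5981i, 0.5000+4.3301i, -3, 0.5000-4.3301i, -1.5000-2.5981i]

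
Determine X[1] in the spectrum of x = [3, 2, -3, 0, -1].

X[1] = Σ(n=0 to 4) x[n] · ω_5^(1n) where ω_5 = e^(-2πi/5)
= (3)·ω_5^0 + (2)·ω_5^1 + (-3)·ω_5^2 + (0)·ω_5^3 + (-1)·ω_5^4

X[1] = 5.7361-1.0898i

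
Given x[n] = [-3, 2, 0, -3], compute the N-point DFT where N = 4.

X[k] = Σ(n=0 to 3) x[n] · ω_4^(nk)
where ω_4 = e^(-2πi/4)

Computing each X[k]:
X[0] = -4
X[1] = -3-5i
X[2] = -2
X[3] = -3+5i

X = [-4, -3-5i, -2, -3+5i]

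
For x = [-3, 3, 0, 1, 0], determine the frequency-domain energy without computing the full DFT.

Parseval: Σ|x[n]|² = (1/N)Σ|X[k]|², so Σ|X[k]|² = N·Σ|x[n]|² = 5·19.0000

Σ|X[k]|² = N·Σ|x[n]|² = 5·19.0000 = 95.0000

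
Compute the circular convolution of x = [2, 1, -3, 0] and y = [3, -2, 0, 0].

(x ⊛ y)[n] = Σ(m=0 to 3) x[m] · y[(n-m) mod 4]

Computing each output sample:
(x ⊛ y)[0] = 6
(x ⊛ y)[1] = -1
(x ⊛ y)[2] = -11
(x ⊛ y)[3] = 6

x ⊛ y = [6, -1, -11, 6]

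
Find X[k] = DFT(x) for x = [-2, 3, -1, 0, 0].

X[k] = Σ(n=0 to 4) x[n] · ω_5^(nk)
where ω_5 = e^(-2πi/5)

Computing each X[k]:
X[0] = 0
X[1] = -0.2639-2.2654i
X[2] = -4.7361-2.7144i
X[3] = -4.7361+2.7144i
X[4] = -0.2639+2.2654i

X = [0, -0.2639-2.2654i, -4.7361-2.7144i, -4.7361+2.7144i, -0.2639+2.2654i]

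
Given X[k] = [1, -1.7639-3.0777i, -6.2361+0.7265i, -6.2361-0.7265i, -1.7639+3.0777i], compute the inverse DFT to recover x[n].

x[n] = (1/5) Σ(k=0 to 4) X[k] · e^(2πikn/5)

Computing each x[n]:
x[0] = -3
x[1] = 3
x[2] = 1
x[3] = -1
x[4] = 1

x = [-3, 3, 1, -1, 1]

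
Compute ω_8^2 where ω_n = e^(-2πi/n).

ω_8^2 = e^(-2πi·2/8)
= cos(-2π·2/8) + i·sin(-2π·2/8)
= cos(-4π/8) + i·sin(-4π/8)

ω_8^2 = cos(-4π/8) + i·sin(-4π/8) = -1i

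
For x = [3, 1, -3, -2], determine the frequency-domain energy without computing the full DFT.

Parseval: Σ|x[n]|² = (1/N)Σ|X[k]|², so Σ|X[k]|² = N·Σ|x[n]|² = 4·23.0000

Σ|X[k]|² = N·Σ|x[n]|² = 4·23.0000 = 92.0000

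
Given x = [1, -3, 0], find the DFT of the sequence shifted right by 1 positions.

Time shift by 1: X_shifted[k] = ω_3^(1k) · X[k]
Shifted x = [0, 1, -3]

DFT(x[n-1]) = [-2, 1.0000-3.4641i, 1.0000+3.4641i]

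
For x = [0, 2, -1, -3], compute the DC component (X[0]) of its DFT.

X[0] = Σ(n=0 to 3) x[n] · ω_4^0 = Σ x[n]
= (0) + (2) + (-1) + (-3)

X[0] = -2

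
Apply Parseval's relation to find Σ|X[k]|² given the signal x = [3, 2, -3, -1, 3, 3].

Parseval: Σ|x[n]|² = (1/N)Σ|X[k]|², so Σ|X[k]|² = N·Σ|x[n]|² = 6·41.0000

Σ|X[k]|² = N·Σ|x[n]|² = 6·41.0000 = 246.0000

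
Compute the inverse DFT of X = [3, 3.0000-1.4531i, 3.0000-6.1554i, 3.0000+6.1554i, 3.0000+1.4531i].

x[n] = (1/5) Σ(k=0 to 4) X[k] · e^(2πikn/5)

Computing each x[n]:
x[0] = 3
x[1] = 2
x[2] = -2
x[3] = 2
x[4] = -2

x = [3, 2, -2, 2, -2]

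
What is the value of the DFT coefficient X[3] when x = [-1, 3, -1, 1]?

X[3] = Σ(n=0 to 3) x[n] · ω_4^(3n) where ω_4 = e^(-2πi/4)
= (-1)·ω_4^0 + (3)·ω_4^3 + (-1)·ω_4^6 + (1)·ω_4^9

X[3] = 2i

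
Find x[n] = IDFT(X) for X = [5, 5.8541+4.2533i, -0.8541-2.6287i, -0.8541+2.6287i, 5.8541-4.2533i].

x[n] = (1/5) Σ(k=0 to 4) X[k] · e^(2πikn/5)

Computing each x[n]:
x[0] = 3
x[1] = 1
x[2] = -3
x[3] = 1
x[4] = 3

x = [3, 1, -3, 1, 3]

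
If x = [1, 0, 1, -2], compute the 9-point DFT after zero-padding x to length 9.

Original 4-point DFT: [0, -2i, 4, 2i]
Zero-padded 9-point DFT provides frequency interpolation.

DFT_9([x, 0, ...]) = [0, 2.1736+0.7472i, 1.0603-2.0741i, -1.5000+0.8660i, 2.7660+2.3748i, 2.7660-2.3748i, -1.5000-0.8660i, 1.0603+2.0741i, 2.1736-0.7472i]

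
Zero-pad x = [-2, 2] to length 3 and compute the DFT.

Original 2-point DFT: [0, -4]
Zero-padded 3-point DFT provides frequency interpolation.

DFT_3([x, 0, ...]) = [0, -3.0000-1.7321i, -3.0000+1.7321i]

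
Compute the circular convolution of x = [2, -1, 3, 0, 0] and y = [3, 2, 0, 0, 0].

(x ⊛ y)[n] = Σ(m=0 to 4) x[m] · y[(n-m) mod 5]

Computing each output sample:
(x ⊛ y)[0] = 6
(x ⊛ y)[1] = 1
(x ⊛ y)[2] = 7
(x ⊛ y)[3] = 6
(x ⊛ y)[4] = 0

x ⊛ y = [6, 1, 7, 6, 0]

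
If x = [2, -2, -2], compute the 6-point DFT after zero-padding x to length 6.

Original 3-point DFT: [-2, 4, 4]
Zero-padded 6-point DFT provides frequency interpolation.

DFT_6([x, 0, ...]) = [-2, 2.0000+3.4641i, 4, 2, 4, 2.0000-3.4641i]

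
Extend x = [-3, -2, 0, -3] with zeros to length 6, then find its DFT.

Original 4-point DFT: [-8, -3-1i, 2, -3+1i]
Zero-padded 6-point DFT provides frequency interpolation.

DFT_6([x, 0, ...]) = [-8, -1.0000+1.7321i, -5.0000+1.7321i, 2, -5.0000-1.7321i, -1.0000-1.7321i]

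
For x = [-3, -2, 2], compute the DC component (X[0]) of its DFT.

X[0] = Σ(n=0 to 2) x[n] · ω_3^0 = Σ x[n]
= (-3) + (-2) + (2)

X[0] = -3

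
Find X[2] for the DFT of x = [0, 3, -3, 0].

X[2] = Σ(n=0 to 3) x[n] · ω_4^(2n) where ω_4 = e^(-2πi/4)
= (0)·ω_4^0 + (3)·ω_4^2 + (-3)·ω_4^4 + (0)·ω_4^6

X[2] = -6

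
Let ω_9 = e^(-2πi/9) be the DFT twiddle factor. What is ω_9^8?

ω_9^8 = e^(-2πi·8/9)
= cos(-2π·8/9) + i·sin(-2π·8/9)
= cos(-16π/9) + i·sin(-16π/9)

ω_9^8 = cos(-16π/9) + i·sin(-16π/9) = 0.7660+0.6428i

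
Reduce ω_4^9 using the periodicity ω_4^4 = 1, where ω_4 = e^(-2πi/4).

Since ω_4^4 = 1, powers reduce modulo 4.
9 mod 4 = 1
So ω_4^9 = ω_4^1 = e^(-2πi·1/4)

ω_4^9 = ω_4^1 = -1i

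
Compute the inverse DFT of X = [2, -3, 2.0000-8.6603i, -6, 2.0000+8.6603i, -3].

x[n] = (1/6) Σ(k=0 to 5) X[k] · e^(2πikn/6)

Computing each x[n]:
x[0] = -1
x[1] = 3
x[2] = -3
x[3] = 3
x[4] = 2
x[5] = -2

x = [-1, 3, -3, 3, 2, -2]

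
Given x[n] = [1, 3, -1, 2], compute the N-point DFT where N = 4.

X[k] = Σ(n=0 to 3) x[n] · ω_4^(nk)
where ω_4 = e^(-2πi/4)

Computing each X[k]:
X[0] = 5
X[1] = 2-1i
X[2] = -5
X[3] = 2+1i

X = [5, 2-1i, -5, 2+1i]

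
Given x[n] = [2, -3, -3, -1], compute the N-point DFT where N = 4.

X[k] = Σ(n=0 to 3) x[n] · ω_4^(nk)
where ω_4 = e^(-2πi/4)

Computing each X[k]:
X[0] = -5
X[1] = 5+2i
X[2] = 3
X[3] = 5-2i

X = [-5, 5+2i, 3, 5-2i]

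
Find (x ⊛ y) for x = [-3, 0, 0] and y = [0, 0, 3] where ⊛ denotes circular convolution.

(x ⊛ y)[n] = Σ(m=0 to 2) x[m] · y[(n-m) mod 3]

Computing each output sample:
(x ⊛ y)[0] = 0
(x ⊛ y)[1] = 0
(x ⊛ y)[2] = -9

x ⊛ y = [0, 0, -9]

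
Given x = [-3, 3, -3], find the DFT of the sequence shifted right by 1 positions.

Time shift by 1: X_shifted[k] = ω_3^(1k) · X[k]
Shifted x = [-3, -3, 3]

DFT(x[n-1]) = [-3, -3.0000+5.1962i, -3.0000-5.1962i]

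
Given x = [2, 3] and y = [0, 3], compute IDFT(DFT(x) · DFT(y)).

(x ⊛ y)[n] = Σ(m=0 to 1) x[m] · y[(n-m) mod 2]

Computing each output sample:
(x ⊛ y)[0] = 9
(x ⊛ y)[1] = 6

x ⊛ y = [9, 6]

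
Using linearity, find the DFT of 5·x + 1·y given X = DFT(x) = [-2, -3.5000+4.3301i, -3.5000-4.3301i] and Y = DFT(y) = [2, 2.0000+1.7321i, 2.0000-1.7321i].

By linearity: DFT(5x + 1y) = 5·DFT(x) + 1·DFT(y)
= 5·[-2, -3.5000+4.3301i, -3.5000-4.3301i] + 1·[2, 2.0000+1.7321i, 2.0000-1.7321i]

Computing element-wise:
Z[0] = 5·(-2) + 1·(2) = -8
Z[1] = 5·(-3.5000+4.3301i) + 1·(2.0000+1.7321i) = -15.5000+23.3826i
Z[2] = 5·(-3.5000-4.3301i) + 1·(2.0000-1.7321i) = -15.5000-23.3826i

DFT(5x + 1y) = 5·X + 1·Y = [-8, -15.5000+23.3826i, -15.5000-23.3826i]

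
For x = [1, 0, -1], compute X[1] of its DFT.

X[1] = Σ(n=0 to 2) x[n] · ω_3^(1n) where ω_3 = e^(-2πi/3)
= (1)·ω_3^0 + (0)·ω_3^1 + (-1)·ω_3^2

X[1] = 1.5000-0.8660i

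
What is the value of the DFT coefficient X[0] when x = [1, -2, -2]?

X[0] = Σ(n=0 to 2) x[n] · ω_3^0 = Σ x[n]
= (1) + (-2) + (-2)

X[0] = -3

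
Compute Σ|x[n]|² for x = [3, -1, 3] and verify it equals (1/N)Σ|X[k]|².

Time domain:
Σ|x[n]|² = |3|² + |-1|² + |3|² = 19.0000

Frequency domain:
(1/3)Σ|X[k]|² = (1/3)(|5|² + |2.0000+3.4641i|² + |2.0000-3.4641i|²) = (1/3)·57.0000 = 19.0000

Both sides agree, confirming Parseval's theorem.

Σ|x[n]|² = (1/N)Σ|X[k]|² = 19.0000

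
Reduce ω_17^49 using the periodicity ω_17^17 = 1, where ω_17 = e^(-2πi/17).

Since ω_17^17 = 1, powers reduce modulo 17.
49 mod 17 = 15
So ω_17^49 = ω_17^15 = e^(-2πi·15/17)

ω_17^49 = ω_17^15 = 0.7390+0.6737i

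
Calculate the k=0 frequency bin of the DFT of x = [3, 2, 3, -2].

X[0] = Σ(n=0 to 3) x[n] · ω_4^0 = Σ x[n]
= (3) + (2) + (3) + (-2)

X[0] = 6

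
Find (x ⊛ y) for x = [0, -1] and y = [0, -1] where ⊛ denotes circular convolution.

(x ⊛ y)[n] = Σ(m=0 to 1) x[m] · y[(n-m) mod 2]

Computing each output sample:
(x ⊛ y)[0] = 1
(x ⊛ y)[1] = 0

x ⊛ y = [1, 0]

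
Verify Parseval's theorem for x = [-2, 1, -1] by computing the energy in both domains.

Time domain:
Σ|x[n]|² = |-2|² + |1|² + |-1|² = 6.0000

Frequency domain:
(1/3)Σ|X[k]|² = (1/3)(|-2|² + |-2.0000-1.7321i|² + |-2.0000+1.7321i|²) = (1/3)·18.0000 = 6.0000

Both sides agree, confirming Parseval's theorem.

Σ|x[n]|² = (1/N)Σ|X[k]|² = 6.0000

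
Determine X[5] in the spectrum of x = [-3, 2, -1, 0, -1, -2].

X[5] = Σ(n=0 to 5) x[n] · ω_6^(5n) where ω_6 = e^(-2πi/6)
= (-3)·ω_6^0 + (2)·ω_6^5 + (-1)·ω_6^10 + (0)·ω_6^15 + (-1)·ω_6^20 + (-2)·ω_6^25

X[5] = -2.0000+3.4641i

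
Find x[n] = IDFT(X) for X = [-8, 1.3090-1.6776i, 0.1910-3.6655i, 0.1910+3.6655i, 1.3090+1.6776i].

x[n] = (1/5) Σ(k=0 to 4) X[k] · e^(2πikn/5)

Computing each x[n]:
x[0] = -1
x[1] = 0
x[2] = -3
x[3] = -1
x[4] = -3

x = [-1, 0, -3, -1, -3]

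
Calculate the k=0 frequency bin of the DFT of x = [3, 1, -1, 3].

X[0] = Σ(n=0 to 3) x[n] · ω_4^0 = Σ x[n]
= (3) + (1) + (-1) + (3)

X[0] = 6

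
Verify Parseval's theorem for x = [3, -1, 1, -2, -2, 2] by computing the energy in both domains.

Time domain:
Σ|x[n]|² = |3|² + |-1|² + |1|² + |-2|² + |-2|² + |2|² = 23.0000

Frequency domain:
(1/6)Σ|X[k]|² = (1/6)(|1|² + |6|² + |1.0000+5.1962i|² + |3|² + |1.0000-5.1962i|² + |6|²) = (1/6)·138.0000 = 23.0000

Both sides agree, confirming Parseval's theorem.

Σ|x[n]|² = (1/N)Σ|X[k]|² = 23.0000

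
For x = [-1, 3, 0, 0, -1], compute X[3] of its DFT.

X[3] = Σ(n=0 to 4) x[n] · ω_5^(3n) where ω_5 = e^(-2πi/5)
= (-1)·ω_5^0 + (3)·ω_5^3 + (0)·ω_5^6 + (0)·ω_5^9 + (-1)·ω_5^12

X[3] = -2.6180+2.3511i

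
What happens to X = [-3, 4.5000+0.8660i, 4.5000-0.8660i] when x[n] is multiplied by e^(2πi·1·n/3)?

Modulation property: DFT(ω_3^(-1n)·x[n]) = X[(k-1) mod 3], so circularly shift X by 1 positions.

X[k-1] = [4.5000-0.8660i, -3, 4.5000+0.8660i]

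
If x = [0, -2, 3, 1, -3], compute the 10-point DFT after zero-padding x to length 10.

Original 5-point DFT: [-1, -4.7812-2.1266i, 5.2812+1.3143i, 5.2812-1.3143i, -4.7812+2.1266i]
Zero-padded 10-point DFT provides frequency interpolation.

DFT_10([x, 0, ...]) = [-1, 1.4271-0.8653i, -4.7812-2.1266i, -1.9271+7.1064i, 5.2812+1.3143i, 1, 5.2812-1.3143i, -1.9271-7.1064i, -4.7812+2.1266i, 1.4271+0.8653i]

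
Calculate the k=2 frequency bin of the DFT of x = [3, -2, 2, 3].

X[2] = Σ(n=0 to 3) x[n] · ω_4^(2n) where ω_4 = e^(-2πi/4)
= (3)·ω_4^0 + (-2)·ω_4^2 + (2)·ω_4^4 + (3)·ω_4^6

X[2] = 4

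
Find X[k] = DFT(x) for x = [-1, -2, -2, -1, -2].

X[k] = Σ(n=0 to 4) x[n] · ω_5^(nk)
where ω_5 = e^(-2πi/5)

Computing each X[k]:
X[0] = -8
X[1] = 0.1910+0.5878i
X[2] = 1.3090-0.9511i
X[3] = 1.3090+0.9511i
X[4] = 0.1910-0.5878i

X = [-8, 0.1910+0.5878i, 1.3090-0.9511i, 1.3090+0.9511i, 0.1910-0.5878i]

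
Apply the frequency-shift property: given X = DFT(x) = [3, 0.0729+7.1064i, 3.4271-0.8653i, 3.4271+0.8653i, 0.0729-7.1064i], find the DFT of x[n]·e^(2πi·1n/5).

Modulation property: DFT(ω_5^(-1n)·x[n]) = X[(k-1) mod 5], so circularly shift X by 1 positions.

X[k-1] = [0.0729-7.1064i, 3, 0.0729+7.1064i, 3.4271-0.8653i, 3.4271+0.8653i]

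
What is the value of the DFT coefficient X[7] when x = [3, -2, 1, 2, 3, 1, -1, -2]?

X[7] = Σ(n=0 to 7) x[n] · ω_8^(7n) where ω_8 = e^(-2πi/8)
= (3)·ω_8^0 + (-2)·ω_8^7 + (1)·ω_8^14 + (2)·ω_8^21 + (3)·ω_8^28 + (1)·ω_8^35 + (-1)·ω_8^42 + (-2)·ω_8^49

X[7] = -4.9497+2.7071i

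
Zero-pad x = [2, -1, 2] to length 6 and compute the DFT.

Original 3-point DFT: [3, 1.5000+2.5981i, 1.5000-2.5981i]
Zero-padded 6-point DFT provides frequency interpolation.

DFT_6([x, 0, ...]) = [3, 0.5000-0.8660i, 1.5000+2.5981i, 5, 1.5000-2.5981i, 0.5000+0.8660i]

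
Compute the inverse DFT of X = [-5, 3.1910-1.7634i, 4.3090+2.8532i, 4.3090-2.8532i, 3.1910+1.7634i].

x[n] = (1/5) Σ(k=0 to 4) X[k] · e^(2πikn/5)

Computing each x[n]:
x[0] = 2
x[1] = -2
x[2] = 0
x[3] = -3
x[4] = -2

x = [2, -2, 0, -3, -2]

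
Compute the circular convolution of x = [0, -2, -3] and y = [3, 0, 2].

(x ⊛ y)[n] = Σ(m=0 to 2) x[m] · y[(n-m) mod 3]

Computing each output sample:
(x ⊛ y)[0] = -4
(x ⊛ y)[1] = -12
(x ⊛ y)[2] = -9

x ⊛ y = [-4, -12, -9]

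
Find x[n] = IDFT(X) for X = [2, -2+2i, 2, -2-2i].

x[n] = (1/4) Σ(k=0 to 3) X[k] · e^(2πikn/4)

Computing each x[n]:
x[0] = 0
x[1] = -1
x[2] = 2
x[3] = 1

x = [0, -1, 2, 1]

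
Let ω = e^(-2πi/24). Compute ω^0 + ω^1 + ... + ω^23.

Sum of all nth roots of unity equals 0 for n > 1 (geometric series with r ≠ 1).

0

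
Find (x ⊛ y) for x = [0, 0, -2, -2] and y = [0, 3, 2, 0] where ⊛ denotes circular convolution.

(x ⊛ y)[n] = Σ(m=0 to 3) x[m] · y[(n-m) mod 4]

Computing each output sample:
(x ⊛ y)[0] = -10
(x ⊛ y)[1] = -4
(x ⊛ y)[2] = 0
(x ⊛ y)[3] = -6

x ⊛ y = [-10, -4, 0, -6]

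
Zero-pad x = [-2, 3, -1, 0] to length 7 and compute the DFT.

Original 4-point DFT: [0, -1-3i, -6, -1+3i]
Zero-padded 7-point DFT provides frequency interpolation.

DFT_7([x, 0, ...]) = [0, 0.0930-1.3706i, -1.7666-3.3587i, -5.3264-2.0835i, -5.3264+2.0835i, -1.7666+3.3587i, 0.0930+1.3706i]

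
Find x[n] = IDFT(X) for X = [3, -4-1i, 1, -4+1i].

x[n] = (1/4) Σ(k=0 to 3) X[k] · e^(2πikn/4)

Computing each x[n]:
x[0] = -1
x[1] = 1
x[2] = 3
x[3] = 0

x = [-1, 1, 3, 0]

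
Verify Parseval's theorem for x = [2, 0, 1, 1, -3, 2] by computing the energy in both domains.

Time domain:
Σ|x[n]|² = |2|² + |0|² + |1|² + |1|² + |-3|² + |2|² = 19.0000

Frequency domain:
(1/6)Σ|X[k]|² = (1/6)(|3|² + |3.0000-1.7321i|² + |3.0000+5.1962i|² + |-3|² + |3.0000-5.1962i|² + |3.0000+1.7321i|²) = (1/6)·114.0000 = 19.0000

Both sides agree, confirming Parseval's theorem.

Σ|x[n]|² = (1/N)Σ|X[k]|² = 19.0000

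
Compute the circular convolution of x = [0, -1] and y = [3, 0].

(x ⊛ y)[n] = Σ(m=0 to 1) x[m] · y[(n-m) mod 2]

Computing each output sample:
(x ⊛ y)[0] = 0
(x ⊛ y)[1] = -3

x ⊛ y = [0, -3]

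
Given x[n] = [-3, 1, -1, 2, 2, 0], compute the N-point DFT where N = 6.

X[k] = Σ(n=0 to 5) x[n] · ω_6^(nk)
where ω_6 = e^(-2πi/6)

Computing each X[k]:
X[0] = 1
X[1] = -5.0000+1.7321i
X[2] = -2.0000-3.4641i
X[3] = -5
X[4] = -2.0000+3.4641i
X[5] = -5.0000-1.7321i

X = [1, -5.0000+1.7321i, -2.0000-3.4641i, -5, -2.0000+3.4641i, -5.0000-1.7321i]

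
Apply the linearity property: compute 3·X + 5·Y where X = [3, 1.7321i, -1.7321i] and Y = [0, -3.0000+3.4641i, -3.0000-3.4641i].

By linearity: DFT(3x + 5y) = 3·DFT(x) + 5·DFT(y)
= 3·[3, 1.7321i, -1.7321i] + 5·[0, -3.0000+3.4641i, -3.0000-3.4641i]

Computing element-wise:
Z[0] = 3·(3) + 5·(0) = 9
Z[1] = 3·(1.7321i) + 5·(-3.0000+3.4641i) = -15.0000+22.5168i
Z[2] = 3·(-1.7321i) + 5·(-3.0000-3.4641i) = -15.0000-22.5168i

DFT(3x + 5y) = 3·X + 5·Y = [9, -15.0000+22.5168i, -15.0000-22.5168i]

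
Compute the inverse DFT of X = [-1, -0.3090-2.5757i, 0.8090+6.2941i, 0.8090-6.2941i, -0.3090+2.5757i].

x[n] = (1/5) Σ(k=0 to 4) X[k] · e^(2πikn/5)

Computing each x[n]:
x[0] = 0
x[1] = -1
x[2] = 3
x[3] = -3
x[4] = 0

x = [0, -1, 3, -3, 0]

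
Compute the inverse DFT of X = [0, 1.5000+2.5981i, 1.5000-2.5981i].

x[n] = (1/3) Σ(k=0 to 2) X[k] · e^(2πikn/3)

Computing each x[n]:
x[0] = 1
x[1] = -2
x[2] = 1

x = [1, -2, 1]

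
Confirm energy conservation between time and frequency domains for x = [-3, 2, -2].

Time domain:
Σ|x[n]|² = |-3|² + |2|² + |-2|² = 17.0000

Frequency domain:
(1/3)Σ|X[k]|² = (1/3)(|-3|² + |-3.0000-3.4641i|² + |-3.0000+3.4641i|²) = (1/3)·51.0000 = 17.0000

Both sides agree, confirming Parseval's theorem.

Σ|x[n]|² = (1/N)Σ|X[k]|² = 17.0000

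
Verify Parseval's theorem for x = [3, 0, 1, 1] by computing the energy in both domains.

Time domain:
Σ|x[n]|² = |3|² + |0|² + |1|² + |1|² = 11.0000

Frequency domain:
(1/4)Σ|X[k]|² = (1/4)(|5|² + |2+1i|² + |3|² + |2-1i|²) = (1/4)·44.0000 = 11.0000

Both sides agree, confirming Parseval's theorem.

Σ|x[n]|² = (1/N)Σ|X[k]|² = 11.0000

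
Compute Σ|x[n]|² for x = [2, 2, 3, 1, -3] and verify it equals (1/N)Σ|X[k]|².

Time domain:
Σ|x[n]|² = |2|² + |2|² + |3|² + |1|² + |-3|² = 27.0000

Frequency domain:
(1/5)Σ|X[k]|² = (1/5)(|5|² + |-1.5451-5.9309i|² + |4.0451-1.0368i|² + |4.0451+1.0368i|² + |-1.5451+5.9309i|²) = (1/5)·135.0000 = 27.0000

Both sides agree, confirming Parseval's theorem.

Σ|x[n]|² = (1/N)Σ|X[k]|² = 27.0000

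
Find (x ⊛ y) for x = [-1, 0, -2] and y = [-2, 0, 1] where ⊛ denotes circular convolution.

(x ⊛ y)[n] = Σ(m=0 to 2) x[m] · y[(n-m) mod 3]

Computing each output sample:
(x ⊛ y)[0] = 2
(x ⊛ y)[1] = -2
(x ⊛ y)[2] = 3

x ⊛ y = [2, -2, 3]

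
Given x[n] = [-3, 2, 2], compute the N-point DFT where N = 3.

X[k] = Σ(n=0 to 2) x[n] · ω_3^(nk)
where ω_3 = e^(-2πi/3)

Computing each X[k]:
X[0] = 1
X[1] = -5
X[2] = -5

X = [1, -5, -5]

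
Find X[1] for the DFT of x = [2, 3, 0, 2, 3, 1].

X[1] = Σ(n=0 to 5) x[n] · ω_6^(1n) where ω_6 = e^(-2πi/6)
= (2)·ω_6^0 + (3)·ω_6^1 + (0)·ω_6^2 + (2)·ω_6^3 + (3)·ω_6^4 + (1)·ω_6^5

X[1] = 0.5000+0.8660i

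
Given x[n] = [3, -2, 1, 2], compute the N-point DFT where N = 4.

X[k] = Σ(n=0 to 3) x[n] · ω_4^(nk)
where ω_4 = e^(-2πi/4)

Computing each X[k]:
X[0] = 4
X[1] = 2+4i
X[2] = 4
X[3] = 2-4i

X = [4, 2+4i, 4, 2-4i]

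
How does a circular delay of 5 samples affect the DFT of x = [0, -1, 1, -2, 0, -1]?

Time shift by 5: X_shifted[k] = ω_6^(5k) · X[k]
Shifted x = [-1, 1, -2, 0, -1, 0]

DFT(x[n-5]) = [-3, 1, -1.7321i, -5, 1.7321i, 1]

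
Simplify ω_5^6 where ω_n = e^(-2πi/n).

Since ω_5^5 = 1, powers reduce modulo 5.
6 mod 5 = 1
So ω_5^6 = ω_5^1 = e^(-2πi·1/5)

ω_5^6 = ω_5^1 = 0.3090-0.9511i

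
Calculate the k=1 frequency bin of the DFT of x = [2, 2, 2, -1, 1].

X[1] = Σ(n=0 to 4) x[n] · ω_5^(1n) where ω_5 = e^(-2πi/5)
= (2)·ω_5^0 + (2)·ω_5^1 + (2)·ω_5^2 + (-1)·ω_5^3 + (1)·ω_5^4

X[1] = 2.1180-2.7144i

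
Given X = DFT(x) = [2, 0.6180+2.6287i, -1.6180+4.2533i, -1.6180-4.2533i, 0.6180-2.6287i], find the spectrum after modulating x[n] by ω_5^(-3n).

Modulation property: DFT(ω_5^(-3n)·x[n]) = X[(k-3) mod 5], so circularly shift X by 3 positions.

X[k-3] = [-1.6180+4.2533i, -1.6180-4.2533i, 0.6180-2.6287i, 2, 0.6180+2.6287i]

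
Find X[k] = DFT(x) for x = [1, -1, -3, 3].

X[k] = Σ(n=0 to 3) x[n] · ω_4^(nk)
where ω_4 = e^(-2πi/4)

Computing each X[k]:
X[0] = 0
X[1] = 4+4i
X[2] = -4
X[3] = 4-4i

X = [0, 4+4i, -4, 4-4i]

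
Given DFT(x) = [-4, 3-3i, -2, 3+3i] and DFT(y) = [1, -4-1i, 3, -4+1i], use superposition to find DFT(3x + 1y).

By linearity: DFT(3x + 1y) = 3·DFT(x) + 1·DFT(y)
= 3·[-4, 3-3i, -2, 3+3i] + 1·[1, -4-1i, 3, -4+1i]

Computing element-wise:
Z[0] = 3·(-4) + 1·(1) = -11
Z[1] = 3·(3-3i) + 1·(-4-1i) = 5-10i
Z[2] = 3·(-2) + 1·(3) = -3
Z[3] = 3·(3+3i) + 1·(-4+1i) = 5+10i

DFT(3x + 1y) = 3·X + 1·Y = [-11, 5-10i, -3, 5+10i]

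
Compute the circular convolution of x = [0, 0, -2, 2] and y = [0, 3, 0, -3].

(x ⊛ y)[n] = Σ(m=0 to 3) x[m] · y[(n-m) mod 4]

Computing each output sample:
(x ⊛ y)[0] = 6
(x ⊛ y)[1] = 6
(x ⊛ y)[2] = -6
(x ⊛ y)[3] = -6

x ⊛ y = [6, 6, -6, -6]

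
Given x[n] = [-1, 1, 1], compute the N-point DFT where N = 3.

X[k] = Σ(n=0 to 2) x[n] · ω_3^(nk)
where ω_3 = e^(-2πi/3)

Computing each X[k]:
X[0] = 1
X[1] = -2
X[2] = -2

X = [1, -2, -2]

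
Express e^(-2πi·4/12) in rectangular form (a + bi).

ω_12^4 = e^(-2πi·4/12)
= cos(-2π·4/12) + i·sin(-2π·4/12)
= cos(-8π/12) + i·sin(-8π/12)

ω_12^4 = cos(-8π/12) + i·sin(-8π/12) = -0.5000-0.8660i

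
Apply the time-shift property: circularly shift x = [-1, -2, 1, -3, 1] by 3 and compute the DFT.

Time shift by 3: X_shifted[k] = ω_5^(3k) · X[k]
Shifted x = [1, -3, 1, -1, -2]

DFT(x[n-3]) = [-4, -0.5451-0.2245i, 5.0451+2.4899i, 5.0451-2.4899i, -0.5451+0.2245i]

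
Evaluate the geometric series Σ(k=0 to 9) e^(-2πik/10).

Sum of all nth roots of unity equals 0 for n > 1 (geometric series with r ≠ 1).

0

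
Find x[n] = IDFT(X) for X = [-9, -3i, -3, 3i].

x[n] = (1/4) Σ(k=0 to 3) X[k] · e^(2πikn/4)

Computing each x[n]:
x[0] = -3
x[1] = 0
x[2] = -3
x[3] = -3

x = [-3, 0, -3, -3]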